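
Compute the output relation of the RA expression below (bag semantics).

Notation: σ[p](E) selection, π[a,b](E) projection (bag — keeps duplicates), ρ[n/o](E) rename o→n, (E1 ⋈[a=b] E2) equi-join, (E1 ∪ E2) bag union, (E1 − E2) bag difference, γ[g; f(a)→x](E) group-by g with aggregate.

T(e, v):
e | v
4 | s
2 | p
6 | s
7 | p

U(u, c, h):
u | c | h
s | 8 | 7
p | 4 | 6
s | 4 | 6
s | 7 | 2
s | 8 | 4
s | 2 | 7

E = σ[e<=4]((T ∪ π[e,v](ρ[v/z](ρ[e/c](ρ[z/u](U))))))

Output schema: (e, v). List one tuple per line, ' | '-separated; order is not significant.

Stepwise |·|:
  T → 4
  U → 6
  ρ[z/u](U) → 6
  ρ[e/c](ρ[z/u](U)) → 6
  ρ[v/z](ρ[e/c](ρ[z/u](U))) → 6
  π[e,v](ρ[v/z](ρ[e/c](ρ[z/u](U)))) → 6
  (T ∪ π[e,v](ρ[v/z](ρ[e/c](ρ[z/u](U))))) → 10
  σ[e<=4]((T ∪ π[e,v](ρ[v/z](ρ[e/c](ρ[z/u](U)))))) → 5

== RESULT ==
e | v
2 | p
2 | s
4 | p
4 | s
4 | s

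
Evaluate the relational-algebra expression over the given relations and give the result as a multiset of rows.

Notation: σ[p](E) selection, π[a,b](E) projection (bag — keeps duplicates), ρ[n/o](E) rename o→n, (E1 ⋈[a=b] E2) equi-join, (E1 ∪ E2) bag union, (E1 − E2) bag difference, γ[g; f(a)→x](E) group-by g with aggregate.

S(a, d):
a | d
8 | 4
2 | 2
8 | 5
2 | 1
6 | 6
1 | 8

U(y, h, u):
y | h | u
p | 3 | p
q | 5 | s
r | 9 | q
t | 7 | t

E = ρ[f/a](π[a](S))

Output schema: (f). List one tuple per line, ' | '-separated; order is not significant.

Per-node cardinality:
  S → 6
  π[a](S) → 6
  ρ[f/a](π[a](S)) → 6

== RESULT ==
f
1
2
2
6
8
8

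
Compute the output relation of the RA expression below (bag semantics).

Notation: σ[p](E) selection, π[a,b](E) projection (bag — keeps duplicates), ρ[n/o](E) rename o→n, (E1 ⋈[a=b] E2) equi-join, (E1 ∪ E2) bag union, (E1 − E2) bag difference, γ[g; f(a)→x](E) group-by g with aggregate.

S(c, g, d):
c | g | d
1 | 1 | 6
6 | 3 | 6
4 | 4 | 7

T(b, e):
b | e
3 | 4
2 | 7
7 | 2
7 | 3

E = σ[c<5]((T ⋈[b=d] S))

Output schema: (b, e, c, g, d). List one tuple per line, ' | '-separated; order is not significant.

Per-node cardinality:
  T → 4
  S → 3
  (T ⋈[b=d] S) → 2
  σ[c<5]((T ⋈[b=d] S)) → 2

== RESULT ==
b | e | c | g | d
7 | 2 | 4 | 4 | 7
7 | 3 | 4 | 4 | 7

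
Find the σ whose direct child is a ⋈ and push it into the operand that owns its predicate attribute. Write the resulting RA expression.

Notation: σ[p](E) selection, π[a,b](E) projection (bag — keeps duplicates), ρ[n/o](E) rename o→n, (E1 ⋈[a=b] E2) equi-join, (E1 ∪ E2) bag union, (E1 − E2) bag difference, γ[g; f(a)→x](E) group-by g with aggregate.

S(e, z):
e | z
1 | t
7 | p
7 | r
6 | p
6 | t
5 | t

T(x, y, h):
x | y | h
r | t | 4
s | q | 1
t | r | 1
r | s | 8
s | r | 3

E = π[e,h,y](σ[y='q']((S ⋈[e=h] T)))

σ filters on y, owned by the right side.
E' = π[e,h,y]((S ⋈[e=h] σ[y='q'](T)))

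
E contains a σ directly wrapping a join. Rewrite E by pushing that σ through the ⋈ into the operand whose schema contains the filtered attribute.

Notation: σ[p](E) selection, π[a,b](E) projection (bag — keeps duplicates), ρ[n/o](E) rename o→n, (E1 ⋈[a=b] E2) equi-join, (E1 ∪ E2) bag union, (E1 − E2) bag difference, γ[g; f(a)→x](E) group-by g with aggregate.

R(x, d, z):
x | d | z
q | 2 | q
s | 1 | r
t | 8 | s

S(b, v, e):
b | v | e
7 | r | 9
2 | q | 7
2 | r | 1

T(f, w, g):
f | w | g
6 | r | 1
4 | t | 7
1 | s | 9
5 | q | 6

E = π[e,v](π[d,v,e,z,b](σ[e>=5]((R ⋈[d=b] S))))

σ filters on e, owned by the right side.
E' = π[e,v](π[d,v,e,z,b]((R ⋈[d=b] σ[e>=5](S))))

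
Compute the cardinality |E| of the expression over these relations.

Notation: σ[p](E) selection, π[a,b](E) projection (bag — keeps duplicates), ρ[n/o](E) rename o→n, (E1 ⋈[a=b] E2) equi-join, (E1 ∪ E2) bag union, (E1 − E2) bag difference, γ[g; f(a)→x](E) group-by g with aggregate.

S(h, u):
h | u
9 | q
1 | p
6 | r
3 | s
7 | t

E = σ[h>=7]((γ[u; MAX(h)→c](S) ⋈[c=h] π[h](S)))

Row counts bottom-up:
  S → 5
  γ[u; MAX(h)→c](S) → 5
  S → 5
  π[h](S) → 5
  (γ[u; MAX(h)→c](S) ⋈[c=h] π[h](S)) → 5
  σ[h>=7]((γ[u; MAX(h)→c](S) ⋈[c=h] π[h](S))) → 2

|E| = 2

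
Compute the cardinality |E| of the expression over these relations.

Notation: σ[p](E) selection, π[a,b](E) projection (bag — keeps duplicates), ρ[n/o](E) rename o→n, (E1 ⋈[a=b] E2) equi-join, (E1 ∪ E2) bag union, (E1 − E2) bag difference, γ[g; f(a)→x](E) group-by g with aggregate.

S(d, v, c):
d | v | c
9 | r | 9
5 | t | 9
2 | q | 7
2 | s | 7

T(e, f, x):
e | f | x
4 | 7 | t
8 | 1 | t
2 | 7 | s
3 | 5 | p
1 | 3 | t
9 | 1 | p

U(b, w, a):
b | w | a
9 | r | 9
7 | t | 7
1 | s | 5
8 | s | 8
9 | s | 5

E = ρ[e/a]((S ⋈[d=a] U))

Row counts bottom-up:
  S → 4
  U → 5
  (S ⋈[d=a] U) → 3
  ρ[e/a]((S ⋈[d=a] U)) → 3

|E| = 3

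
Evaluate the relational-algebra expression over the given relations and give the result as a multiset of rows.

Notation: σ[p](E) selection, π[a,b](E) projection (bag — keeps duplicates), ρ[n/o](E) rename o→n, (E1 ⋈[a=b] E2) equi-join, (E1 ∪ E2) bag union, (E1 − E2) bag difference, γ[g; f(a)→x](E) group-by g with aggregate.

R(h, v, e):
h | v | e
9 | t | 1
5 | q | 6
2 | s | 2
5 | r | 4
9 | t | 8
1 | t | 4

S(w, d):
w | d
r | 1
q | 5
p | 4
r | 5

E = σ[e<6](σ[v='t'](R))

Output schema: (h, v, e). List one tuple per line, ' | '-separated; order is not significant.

Stepwise |·|:
  R → 6
  σ[v='t'](R) → 3
  σ[e<6](σ[v='t'](R)) → 2

== RESULT ==
h | v | e
1 | t | 4
9 | t | 1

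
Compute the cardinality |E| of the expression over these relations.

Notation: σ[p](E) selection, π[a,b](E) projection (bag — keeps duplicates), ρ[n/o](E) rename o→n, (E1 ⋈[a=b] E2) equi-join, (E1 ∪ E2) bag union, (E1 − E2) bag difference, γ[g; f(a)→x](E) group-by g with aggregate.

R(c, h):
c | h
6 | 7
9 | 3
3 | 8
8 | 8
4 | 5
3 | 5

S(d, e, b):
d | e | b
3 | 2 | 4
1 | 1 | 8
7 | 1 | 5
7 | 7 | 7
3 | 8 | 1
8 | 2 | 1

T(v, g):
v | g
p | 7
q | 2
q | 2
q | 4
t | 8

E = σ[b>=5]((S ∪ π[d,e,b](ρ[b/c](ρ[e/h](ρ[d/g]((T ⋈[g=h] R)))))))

Subexpression sizes:
  S → 6
  T → 5
  R → 6
  (T ⋈[g=h] R) → 3
  ρ[d/g]((T ⋈[g=h] R)) → 3
  ρ[e/h](ρ[d/g]((T ⋈[g=h] R))) → 3
  ρ[b/c](ρ[e/h](ρ[d/g]((T ⋈[g=h] R)))) → 3
  π[d,e,b](ρ[b/c](ρ[e/h](ρ[d/g]((T ⋈[g=h] R))))) → 3
  (S ∪ π[d,e,b](ρ[b/c](ρ[e/h](ρ[d/g]((T ⋈[g=h] R)))))) → 9
  σ[b>=5]((S ∪ π[d,e,b](ρ[b/c](ρ[e/h](ρ[d/g]((T ⋈[g=h] R))))))) → 5

|E| = 5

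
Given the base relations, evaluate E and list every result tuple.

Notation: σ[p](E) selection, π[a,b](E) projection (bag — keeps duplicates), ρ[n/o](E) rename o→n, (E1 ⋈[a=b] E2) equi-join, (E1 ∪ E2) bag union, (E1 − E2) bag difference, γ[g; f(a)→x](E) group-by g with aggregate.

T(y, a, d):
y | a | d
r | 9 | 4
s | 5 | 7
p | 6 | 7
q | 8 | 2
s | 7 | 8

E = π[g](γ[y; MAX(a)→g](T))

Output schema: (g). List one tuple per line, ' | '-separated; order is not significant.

Stepwise |·|:
  T → 5
  γ[y; MAX(a)→g](T) → 4
  π[g](γ[y; MAX(a)→g](T)) → 4

== RESULT ==
g
6
7
8
9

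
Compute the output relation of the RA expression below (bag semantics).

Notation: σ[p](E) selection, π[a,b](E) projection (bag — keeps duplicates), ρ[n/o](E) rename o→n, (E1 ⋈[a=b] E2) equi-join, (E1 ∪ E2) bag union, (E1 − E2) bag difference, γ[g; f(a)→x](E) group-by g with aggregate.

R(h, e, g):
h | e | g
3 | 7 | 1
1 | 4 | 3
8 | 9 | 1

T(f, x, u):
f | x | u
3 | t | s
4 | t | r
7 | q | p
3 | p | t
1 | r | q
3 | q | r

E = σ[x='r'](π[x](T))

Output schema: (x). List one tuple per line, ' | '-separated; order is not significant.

Per-node cardinality:
  T → 6
  π[x](T) → 6
  σ[x='r'](π[x](T)) → 1

== RESULT ==
x
r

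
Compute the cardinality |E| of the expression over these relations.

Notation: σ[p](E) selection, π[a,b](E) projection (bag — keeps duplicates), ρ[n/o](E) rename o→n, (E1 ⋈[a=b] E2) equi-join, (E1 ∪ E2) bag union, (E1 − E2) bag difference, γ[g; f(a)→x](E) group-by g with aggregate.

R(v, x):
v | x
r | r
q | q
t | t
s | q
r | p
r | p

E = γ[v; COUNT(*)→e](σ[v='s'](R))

Row counts bottom-up:
  R → 6
  σ[v='s'](R) → 1
  γ[v; COUNT(*)→e](σ[v='s'](R)) → 1

|E| = 1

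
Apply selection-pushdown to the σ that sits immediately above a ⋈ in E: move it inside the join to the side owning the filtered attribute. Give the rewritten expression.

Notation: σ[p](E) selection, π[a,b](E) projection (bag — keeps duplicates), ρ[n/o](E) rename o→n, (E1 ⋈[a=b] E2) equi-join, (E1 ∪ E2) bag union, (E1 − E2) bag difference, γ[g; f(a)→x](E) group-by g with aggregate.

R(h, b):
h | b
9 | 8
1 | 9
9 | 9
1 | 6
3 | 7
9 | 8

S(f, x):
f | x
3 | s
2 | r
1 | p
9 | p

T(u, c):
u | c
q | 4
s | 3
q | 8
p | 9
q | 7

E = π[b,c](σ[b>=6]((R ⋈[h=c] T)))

σ filters on b, owned by the left side.
E' = π[b,c]((σ[b>=6](R) ⋈[h=c] T))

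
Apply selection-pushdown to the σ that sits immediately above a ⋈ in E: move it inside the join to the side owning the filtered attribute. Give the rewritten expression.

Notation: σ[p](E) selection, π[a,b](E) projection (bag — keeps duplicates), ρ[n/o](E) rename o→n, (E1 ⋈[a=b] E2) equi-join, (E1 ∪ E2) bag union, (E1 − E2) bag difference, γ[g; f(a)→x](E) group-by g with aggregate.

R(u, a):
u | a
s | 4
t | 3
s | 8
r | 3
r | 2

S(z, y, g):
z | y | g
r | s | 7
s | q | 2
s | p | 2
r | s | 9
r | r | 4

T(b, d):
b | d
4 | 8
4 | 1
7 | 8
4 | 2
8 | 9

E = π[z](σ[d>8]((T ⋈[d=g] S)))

σ filters on d, owned by the left side.
E' = π[z]((σ[d>8](T) ⋈[d=g] S))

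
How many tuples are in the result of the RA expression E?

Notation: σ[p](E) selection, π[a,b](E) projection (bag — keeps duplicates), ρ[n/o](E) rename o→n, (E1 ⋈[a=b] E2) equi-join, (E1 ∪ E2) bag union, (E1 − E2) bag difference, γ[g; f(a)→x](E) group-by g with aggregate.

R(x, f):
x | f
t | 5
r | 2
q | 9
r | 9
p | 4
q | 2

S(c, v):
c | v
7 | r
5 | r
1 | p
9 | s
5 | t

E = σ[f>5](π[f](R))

Per-node cardinality:
  R → 6
  π[f](R) → 6
  σ[f>5](π[f](R)) → 2

|E| = 2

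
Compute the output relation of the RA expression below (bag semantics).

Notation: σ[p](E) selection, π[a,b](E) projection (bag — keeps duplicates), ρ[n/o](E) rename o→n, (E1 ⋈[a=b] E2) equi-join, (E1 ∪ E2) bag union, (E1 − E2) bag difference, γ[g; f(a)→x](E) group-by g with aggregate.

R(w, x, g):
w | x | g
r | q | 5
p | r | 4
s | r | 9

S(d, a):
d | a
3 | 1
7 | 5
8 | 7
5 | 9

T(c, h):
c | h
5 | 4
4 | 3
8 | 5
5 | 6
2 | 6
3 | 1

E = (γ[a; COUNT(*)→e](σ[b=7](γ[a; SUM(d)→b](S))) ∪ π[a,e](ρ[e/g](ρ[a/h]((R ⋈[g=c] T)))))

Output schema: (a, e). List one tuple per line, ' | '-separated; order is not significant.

Subexpression sizes:
  S → 4
  γ[a; SUM(d)→b](S) → 4
  σ[b=7](γ[a; SUM(d)→b](S)) → 1
  γ[a; COUNT(*)→e](σ[b=7](γ[a; SUM(d)→b](S))) → 1
  R → 3
  T → 6
  (R ⋈[g=c] T) → 3
  ρ[a/h]((R ⋈[g=c] T)) → 3
  ρ[e/g](ρ[a/h]((R ⋈[g=c] T))) → 3
  π[a,e](ρ[e/g](ρ[a/h]((R ⋈[g=c] T)))) → 3
  (γ[a; COUNT(*)→e](σ[b=7](γ[a; SUM(d)→b](S))) ∪ π[a,e](ρ[e/g](ρ[a/h]((R ⋈[g=c] T))))) → 4

== RESULT ==
a | e
3 | 4
4 | 5
5 | 1
6 | 5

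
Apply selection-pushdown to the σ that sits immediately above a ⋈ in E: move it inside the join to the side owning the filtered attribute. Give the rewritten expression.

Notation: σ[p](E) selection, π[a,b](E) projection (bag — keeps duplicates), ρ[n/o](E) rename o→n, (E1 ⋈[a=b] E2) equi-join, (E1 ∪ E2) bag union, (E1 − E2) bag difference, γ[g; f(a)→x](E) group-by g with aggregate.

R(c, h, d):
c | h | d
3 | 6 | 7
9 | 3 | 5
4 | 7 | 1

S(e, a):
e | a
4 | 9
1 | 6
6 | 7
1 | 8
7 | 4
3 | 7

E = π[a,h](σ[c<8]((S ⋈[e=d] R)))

σ filters on c, owned by the right side.
E' = π[a,h]((S ⋈[e=d] σ[c<8](R)))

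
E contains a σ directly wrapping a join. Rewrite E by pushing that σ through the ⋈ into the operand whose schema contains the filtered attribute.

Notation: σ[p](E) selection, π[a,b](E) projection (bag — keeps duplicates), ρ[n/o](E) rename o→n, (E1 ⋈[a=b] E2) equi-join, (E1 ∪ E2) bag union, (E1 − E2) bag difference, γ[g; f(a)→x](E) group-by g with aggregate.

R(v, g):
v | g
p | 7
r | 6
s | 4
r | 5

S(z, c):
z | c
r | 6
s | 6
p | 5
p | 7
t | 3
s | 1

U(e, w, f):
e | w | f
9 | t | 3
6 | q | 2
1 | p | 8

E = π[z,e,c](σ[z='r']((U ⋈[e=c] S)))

σ filters on z, owned by the right side.
E' = π[z,e,c]((U ⋈[e=c] σ[z='r'](S)))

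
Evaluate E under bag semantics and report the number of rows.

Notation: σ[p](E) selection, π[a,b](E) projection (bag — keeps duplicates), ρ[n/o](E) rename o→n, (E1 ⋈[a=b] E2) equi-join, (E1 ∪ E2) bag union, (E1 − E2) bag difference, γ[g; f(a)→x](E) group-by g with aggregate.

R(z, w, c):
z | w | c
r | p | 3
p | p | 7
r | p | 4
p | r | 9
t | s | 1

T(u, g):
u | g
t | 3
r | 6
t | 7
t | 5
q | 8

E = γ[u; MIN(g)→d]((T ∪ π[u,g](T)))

Per-node cardinality:
  T → 5
  T → 5
  π[u,g](T) → 5
  (T ∪ π[u,g](T)) → 10
  γ[u; MIN(g)→d]((T ∪ π[u,g](T))) → 3

|E| = 3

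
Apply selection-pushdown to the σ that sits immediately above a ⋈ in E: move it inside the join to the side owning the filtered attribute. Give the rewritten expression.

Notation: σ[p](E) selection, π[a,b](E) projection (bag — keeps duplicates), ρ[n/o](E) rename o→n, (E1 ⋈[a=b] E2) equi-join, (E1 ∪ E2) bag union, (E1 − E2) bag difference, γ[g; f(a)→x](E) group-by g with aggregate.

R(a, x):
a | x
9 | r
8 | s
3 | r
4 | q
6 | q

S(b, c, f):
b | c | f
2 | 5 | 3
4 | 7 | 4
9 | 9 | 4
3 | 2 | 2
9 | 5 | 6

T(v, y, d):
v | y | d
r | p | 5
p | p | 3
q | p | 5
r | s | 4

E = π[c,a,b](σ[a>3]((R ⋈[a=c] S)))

σ filters on a, owned by the left side.
E' = π[c,a,b]((σ[a>3](R) ⋈[a=c] S))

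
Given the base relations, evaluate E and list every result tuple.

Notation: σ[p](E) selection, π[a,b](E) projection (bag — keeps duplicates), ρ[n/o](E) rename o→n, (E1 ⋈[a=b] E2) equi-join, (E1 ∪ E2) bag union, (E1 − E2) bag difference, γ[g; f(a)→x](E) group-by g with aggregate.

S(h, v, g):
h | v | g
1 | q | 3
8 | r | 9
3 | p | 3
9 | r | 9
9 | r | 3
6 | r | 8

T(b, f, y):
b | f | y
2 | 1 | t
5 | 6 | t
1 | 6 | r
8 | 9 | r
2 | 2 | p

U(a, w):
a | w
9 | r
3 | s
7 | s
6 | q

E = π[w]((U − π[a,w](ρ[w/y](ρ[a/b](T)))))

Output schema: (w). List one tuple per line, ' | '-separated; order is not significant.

Stepwise |·|:
  U → 4
  T → 5
  ρ[a/b](T) → 5
  ρ[w/y](ρ[a/b](T)) → 5
  π[a,w](ρ[w/y](ρ[a/b](T))) → 5
  (U − π[a,w](ρ[w/y](ρ[a/b](T)))) → 4
  π[w]((U − π[a,w](ρ[w/y](ρ[a/b](T))))) → 4

== RESULT ==
w
q
r
s
s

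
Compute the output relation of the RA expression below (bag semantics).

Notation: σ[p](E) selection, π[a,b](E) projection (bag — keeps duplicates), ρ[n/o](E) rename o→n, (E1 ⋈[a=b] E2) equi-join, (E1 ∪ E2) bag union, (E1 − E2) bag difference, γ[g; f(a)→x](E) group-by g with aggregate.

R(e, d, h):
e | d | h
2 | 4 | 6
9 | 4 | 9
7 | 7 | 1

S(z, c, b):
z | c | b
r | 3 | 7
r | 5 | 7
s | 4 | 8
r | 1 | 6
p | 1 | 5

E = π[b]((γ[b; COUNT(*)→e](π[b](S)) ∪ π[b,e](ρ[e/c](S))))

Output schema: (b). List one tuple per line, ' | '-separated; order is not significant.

Per-node cardinality:
  S → 5
  π[b](S) → 5
  γ[b; COUNT(*)→e](π[b](S)) → 4
  S → 5
  ρ[e/c](S) → 5
  π[b,e](ρ[e/c](S)) → 5
  (γ[b; COUNT(*)→e](π[b](S)) ∪ π[b,e](ρ[e/c](S))) → 9
  π[b]((γ[b; COUNT(*)→e](π[b](S)) ∪ π[b,e](ρ[e/c](S)))) → 9

== RESULT ==
b
5
5
6
6
7
7
7
8
8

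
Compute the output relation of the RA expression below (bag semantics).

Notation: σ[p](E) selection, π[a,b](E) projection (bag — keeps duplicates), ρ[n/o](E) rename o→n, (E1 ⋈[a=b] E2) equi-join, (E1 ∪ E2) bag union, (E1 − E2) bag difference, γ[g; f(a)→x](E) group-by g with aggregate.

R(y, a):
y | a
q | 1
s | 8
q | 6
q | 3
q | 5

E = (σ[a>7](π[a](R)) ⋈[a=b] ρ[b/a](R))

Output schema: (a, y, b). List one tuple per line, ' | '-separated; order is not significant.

Stepwise |·|:
  R → 5
  π[a](R) → 5
  σ[a>7](π[a](R)) → 1
  R → 5
  ρ[b/a](R) → 5
  (σ[a>7](π[a](R)) ⋈[a=b] ρ[b/a](R)) → 1

== RESULT ==
a | y | b
8 | s | 8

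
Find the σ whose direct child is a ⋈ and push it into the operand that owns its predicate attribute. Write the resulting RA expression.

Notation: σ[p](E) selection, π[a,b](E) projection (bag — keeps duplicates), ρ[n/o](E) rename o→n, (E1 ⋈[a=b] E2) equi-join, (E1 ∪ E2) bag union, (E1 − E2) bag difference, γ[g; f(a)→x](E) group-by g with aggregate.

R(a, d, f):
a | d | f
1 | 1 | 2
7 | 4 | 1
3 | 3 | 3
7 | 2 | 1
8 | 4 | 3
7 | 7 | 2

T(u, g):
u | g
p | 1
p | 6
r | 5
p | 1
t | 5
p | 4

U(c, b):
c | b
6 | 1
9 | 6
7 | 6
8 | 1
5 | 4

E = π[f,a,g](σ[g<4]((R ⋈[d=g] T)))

σ filters on g, owned by the right side.
E' = π[f,a,g]((R ⋈[d=g] σ[g<4](T)))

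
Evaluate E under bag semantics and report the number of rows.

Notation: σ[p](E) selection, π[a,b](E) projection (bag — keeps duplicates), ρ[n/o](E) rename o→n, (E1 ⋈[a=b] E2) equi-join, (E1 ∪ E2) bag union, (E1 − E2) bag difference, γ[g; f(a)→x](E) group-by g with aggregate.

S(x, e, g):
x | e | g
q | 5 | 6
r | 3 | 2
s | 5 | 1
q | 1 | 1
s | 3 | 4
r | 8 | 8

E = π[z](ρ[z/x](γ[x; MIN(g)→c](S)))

Stepwise |·|:
  S → 6
  γ[x; MIN(g)→c](S) → 3
  ρ[z/x](γ[x; MIN(g)→c](S)) → 3
  π[z](ρ[z/x](γ[x; MIN(g)→c](S))) → 3

|E| = 3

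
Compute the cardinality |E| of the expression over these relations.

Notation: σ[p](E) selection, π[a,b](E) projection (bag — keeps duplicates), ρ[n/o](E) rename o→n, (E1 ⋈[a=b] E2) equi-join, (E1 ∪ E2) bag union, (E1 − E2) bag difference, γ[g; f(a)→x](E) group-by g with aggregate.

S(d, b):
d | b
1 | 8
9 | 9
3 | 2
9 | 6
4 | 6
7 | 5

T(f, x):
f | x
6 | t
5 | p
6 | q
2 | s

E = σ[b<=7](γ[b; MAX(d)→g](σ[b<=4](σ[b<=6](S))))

Stepwise |·|:
  S → 6
  σ[b<=6](S) → 4
  σ[b<=4](σ[b<=6](S)) → 1
  γ[b; MAX(d)→g](σ[b<=4](σ[b<=6](S))) → 1
  σ[b<=7](γ[b; MAX(d)→g](σ[b<=4](σ[b<=6](S)))) → 1

|E| = 1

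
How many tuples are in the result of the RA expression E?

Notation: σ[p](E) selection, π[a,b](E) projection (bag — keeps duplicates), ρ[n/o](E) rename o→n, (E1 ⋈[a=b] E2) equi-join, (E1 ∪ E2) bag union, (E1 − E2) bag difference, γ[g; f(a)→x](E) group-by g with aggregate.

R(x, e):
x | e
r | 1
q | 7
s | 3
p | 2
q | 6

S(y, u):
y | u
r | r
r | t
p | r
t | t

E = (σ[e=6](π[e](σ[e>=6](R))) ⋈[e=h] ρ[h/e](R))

Subexpression sizes:
  R → 5
  σ[e>=6](R) → 2
  π[e](σ[e>=6](R)) → 2
  σ[e=6](π[e](σ[e>=6](R))) → 1
  R → 5
  ρ[h/e](R) → 5
  (σ[e=6](π[e](σ[e>=6](R))) ⋈[e=h] ρ[h/e](R)) → 1

|E| = 1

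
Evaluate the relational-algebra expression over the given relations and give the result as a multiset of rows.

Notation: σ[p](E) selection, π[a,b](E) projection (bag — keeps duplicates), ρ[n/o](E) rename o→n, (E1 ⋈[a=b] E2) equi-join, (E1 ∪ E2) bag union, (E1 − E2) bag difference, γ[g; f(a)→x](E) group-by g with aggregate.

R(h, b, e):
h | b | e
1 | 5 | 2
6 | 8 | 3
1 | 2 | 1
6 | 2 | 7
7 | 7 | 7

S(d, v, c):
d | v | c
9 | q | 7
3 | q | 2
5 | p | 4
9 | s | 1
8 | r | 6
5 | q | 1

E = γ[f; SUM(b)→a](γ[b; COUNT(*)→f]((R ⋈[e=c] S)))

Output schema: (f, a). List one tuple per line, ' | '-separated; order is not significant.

Subexpression sizes:
  R → 5
  S → 6
  (R ⋈[e=c] S) → 5
  γ[b; COUNT(*)→f]((R ⋈[e=c] S)) → 3
  γ[f; SUM(b)→a](γ[b; COUNT(*)→f]((R ⋈[e=c] S))) → 2

== RESULT ==
f | a
1 | 12
3 | 2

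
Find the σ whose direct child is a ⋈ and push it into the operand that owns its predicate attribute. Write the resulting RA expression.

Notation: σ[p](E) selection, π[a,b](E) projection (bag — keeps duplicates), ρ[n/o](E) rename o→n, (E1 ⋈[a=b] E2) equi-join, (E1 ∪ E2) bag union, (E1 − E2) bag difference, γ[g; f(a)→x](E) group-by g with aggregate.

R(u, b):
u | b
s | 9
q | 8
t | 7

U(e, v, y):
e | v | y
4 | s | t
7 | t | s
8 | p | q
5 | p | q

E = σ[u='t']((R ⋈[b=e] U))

σ filters on u, owned by the left side.
E' = (σ[u='t'](R) ⋈[b=e] U)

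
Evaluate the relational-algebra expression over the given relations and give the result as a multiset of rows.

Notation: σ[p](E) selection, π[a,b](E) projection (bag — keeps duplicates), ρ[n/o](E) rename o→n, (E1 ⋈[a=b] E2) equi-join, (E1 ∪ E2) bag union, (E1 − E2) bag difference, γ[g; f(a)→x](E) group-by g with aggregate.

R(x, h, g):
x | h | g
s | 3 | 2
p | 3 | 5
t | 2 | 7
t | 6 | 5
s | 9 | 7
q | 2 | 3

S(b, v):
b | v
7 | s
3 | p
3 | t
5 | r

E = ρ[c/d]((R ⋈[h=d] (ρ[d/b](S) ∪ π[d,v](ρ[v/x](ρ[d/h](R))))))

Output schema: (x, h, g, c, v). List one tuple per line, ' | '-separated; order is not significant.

Stepwise |·|:
  R → 6
  S → 4
  ρ[d/b](S) → 4
  R → 6
  ρ[d/h](R) → 6
  ρ[v/x](ρ[d/h](R)) → 6
  π[d,v](ρ[v/x](ρ[d/h](R))) → 6
  (ρ[d/b](S) ∪ π[d,v](ρ[v/x](ρ[d/h](R)))) → 10
  (R ⋈[h=d] (ρ[d/b](S) ∪ π[d,v](ρ[v/x](ρ[d/h](R))))) → 14
  ρ[c/d]((R ⋈[h=d] (ρ[d/b](S) ∪ π[d,v](ρ[v/x](ρ[d/h](R)))))) → 14

== RESULT ==
x | h | g | c | v
p | 3 | 5 | 3 | p
p | 3 | 5 | 3 | p
p | 3 | 5 | 3 | s
p | 3 | 5 | 3 | t
q | 2 | 3 | 2 | q
q | 2 | 3 | 2 | t
s | 3 | 2 | 3 | p
s | 3 | 2 | 3 | p
s | 3 | 2 | 3 | s
s | 3 | 2 | 3 | t
s | 9 | 7 | 9 | s
t | 2 | 7 | 2 | q
t | 2 | 7 | 2 | t
t | 6 | 5 | 6 | t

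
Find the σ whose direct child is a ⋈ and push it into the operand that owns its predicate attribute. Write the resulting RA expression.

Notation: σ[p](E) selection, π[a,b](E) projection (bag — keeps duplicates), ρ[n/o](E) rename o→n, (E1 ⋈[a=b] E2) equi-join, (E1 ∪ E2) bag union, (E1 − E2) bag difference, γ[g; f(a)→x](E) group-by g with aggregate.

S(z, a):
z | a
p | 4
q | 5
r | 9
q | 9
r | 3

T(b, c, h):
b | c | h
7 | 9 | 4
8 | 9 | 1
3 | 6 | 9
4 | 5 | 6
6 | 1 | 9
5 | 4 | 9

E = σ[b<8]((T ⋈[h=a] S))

σ filters on b, owned by the left side.
E' = (σ[b<8](T) ⋈[h=a] S)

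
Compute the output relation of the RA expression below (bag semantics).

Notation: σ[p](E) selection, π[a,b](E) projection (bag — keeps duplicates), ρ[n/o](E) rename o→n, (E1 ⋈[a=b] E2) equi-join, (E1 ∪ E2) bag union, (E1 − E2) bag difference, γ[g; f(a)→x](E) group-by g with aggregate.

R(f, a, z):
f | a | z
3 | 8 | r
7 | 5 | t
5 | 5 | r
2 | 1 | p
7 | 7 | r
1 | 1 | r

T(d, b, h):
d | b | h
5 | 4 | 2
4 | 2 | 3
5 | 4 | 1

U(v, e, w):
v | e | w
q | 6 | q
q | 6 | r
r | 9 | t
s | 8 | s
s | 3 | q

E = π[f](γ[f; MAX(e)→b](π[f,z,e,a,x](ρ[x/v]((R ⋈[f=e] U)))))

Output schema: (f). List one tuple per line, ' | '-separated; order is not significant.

Subexpression sizes:
  R → 6
  U → 5
  (R ⋈[f=e] U) → 1
  ρ[x/v]((R ⋈[f=e] U)) → 1
  π[f,z,e,a,x](ρ[x/v]((R ⋈[f=e] U))) → 1
  γ[f; MAX(e)→b](π[f,z,e,a,x](ρ[x/v]((R ⋈[f=e] U)))) → 1
  π[f](γ[f; MAX(e)→b](π[f,z,e,a,x](ρ[x/v]((R ⋈[f=e] U))))) → 1

== RESULT ==
f
3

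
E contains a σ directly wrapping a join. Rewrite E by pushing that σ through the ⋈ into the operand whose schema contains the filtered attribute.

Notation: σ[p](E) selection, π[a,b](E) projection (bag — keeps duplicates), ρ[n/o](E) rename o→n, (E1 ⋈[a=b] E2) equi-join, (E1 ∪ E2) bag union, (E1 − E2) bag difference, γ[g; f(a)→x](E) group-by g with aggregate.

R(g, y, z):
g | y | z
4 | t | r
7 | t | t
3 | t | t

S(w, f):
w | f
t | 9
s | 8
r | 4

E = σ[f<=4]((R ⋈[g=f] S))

σ filters on f, owned by the right side.
E' = (R ⋈[g=f] σ[f<=4](S))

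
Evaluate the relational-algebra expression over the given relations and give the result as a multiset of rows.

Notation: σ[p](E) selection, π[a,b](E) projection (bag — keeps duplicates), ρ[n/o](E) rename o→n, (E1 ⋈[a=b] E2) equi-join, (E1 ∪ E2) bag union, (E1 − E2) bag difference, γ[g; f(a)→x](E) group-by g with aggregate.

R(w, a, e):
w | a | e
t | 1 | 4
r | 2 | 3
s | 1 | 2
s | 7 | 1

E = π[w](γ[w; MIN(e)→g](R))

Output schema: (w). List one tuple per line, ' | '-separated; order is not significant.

Per-node cardinality:
  R → 4
  γ[w; MIN(e)→g](R) → 3
  π[w](γ[w; MIN(e)→g](R)) → 3

== RESULT ==
w
r
s
t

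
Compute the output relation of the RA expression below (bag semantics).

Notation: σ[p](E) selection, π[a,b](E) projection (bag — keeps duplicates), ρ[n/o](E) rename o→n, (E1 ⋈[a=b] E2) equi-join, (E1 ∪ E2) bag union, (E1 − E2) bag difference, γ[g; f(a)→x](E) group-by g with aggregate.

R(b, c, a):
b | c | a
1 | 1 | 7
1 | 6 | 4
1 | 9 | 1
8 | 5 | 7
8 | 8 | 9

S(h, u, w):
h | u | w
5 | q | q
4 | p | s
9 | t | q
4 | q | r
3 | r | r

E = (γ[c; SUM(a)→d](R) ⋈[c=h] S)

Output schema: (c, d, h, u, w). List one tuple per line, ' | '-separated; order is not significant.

Row counts bottom-up:
  R → 5
  γ[c; SUM(a)→d](R) → 5
  S → 5
  (γ[c; SUM(a)→d](R) ⋈[c=h] S) → 2

== RESULT ==
c | d | h | u | w
5 | 7 | 5 | q | q
9 | 1 | 9 | t | q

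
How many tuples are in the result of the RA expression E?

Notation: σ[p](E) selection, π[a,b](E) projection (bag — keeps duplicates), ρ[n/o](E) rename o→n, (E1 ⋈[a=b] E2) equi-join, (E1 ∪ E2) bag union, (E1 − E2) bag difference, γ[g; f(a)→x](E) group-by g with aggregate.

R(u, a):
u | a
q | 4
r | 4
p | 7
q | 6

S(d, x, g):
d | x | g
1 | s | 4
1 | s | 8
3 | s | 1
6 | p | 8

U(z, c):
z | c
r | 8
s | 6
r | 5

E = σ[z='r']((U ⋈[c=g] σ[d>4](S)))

Stepwise |·|:
  U → 3
  S → 4
  σ[d>4](S) → 1
  (U ⋈[c=g] σ[d>4](S)) → 1
  σ[z='r']((U ⋈[c=g] σ[d>4](S))) → 1

|E| = 1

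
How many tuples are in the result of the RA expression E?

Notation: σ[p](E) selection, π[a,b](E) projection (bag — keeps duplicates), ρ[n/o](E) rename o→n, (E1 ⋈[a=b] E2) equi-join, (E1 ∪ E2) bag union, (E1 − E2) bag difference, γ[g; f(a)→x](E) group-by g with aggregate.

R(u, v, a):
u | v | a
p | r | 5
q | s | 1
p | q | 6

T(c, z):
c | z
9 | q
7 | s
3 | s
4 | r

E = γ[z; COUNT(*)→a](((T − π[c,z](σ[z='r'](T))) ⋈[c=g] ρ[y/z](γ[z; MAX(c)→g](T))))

Stepwise |·|:
  T → 4
  T → 4
  σ[z='r'](T) → 1
  π[c,z](σ[z='r'](T)) → 1
  (T − π[c,z](σ[z='r'](T))) → 3
  T → 4
  γ[z; MAX(c)→g](T) → 3
  ρ[y/z](γ[z; MAX(c)→g](T)) → 3
  ((T − π[c,z](σ[z='r'](T))) ⋈[c=g] ρ[y/z](γ[z; MAX(c)→g](T))) → 2
  γ[z; COUNT(*)→a](((T − π[c,z](σ[z='r'](T))) ⋈[c=g] ρ[y/z](γ[z; MAX(c)→g](T)))) → 2

|E| = 2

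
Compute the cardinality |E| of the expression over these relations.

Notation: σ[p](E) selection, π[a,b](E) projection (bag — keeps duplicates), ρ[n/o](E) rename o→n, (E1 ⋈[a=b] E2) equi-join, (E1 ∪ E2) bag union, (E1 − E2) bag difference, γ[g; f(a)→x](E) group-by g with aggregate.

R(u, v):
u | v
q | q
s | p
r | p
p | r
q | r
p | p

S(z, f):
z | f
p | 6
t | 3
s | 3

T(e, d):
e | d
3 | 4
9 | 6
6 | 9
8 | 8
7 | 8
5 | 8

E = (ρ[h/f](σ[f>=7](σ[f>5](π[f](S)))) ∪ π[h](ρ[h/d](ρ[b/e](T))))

Per-node cardinality:
  S → 3
  π[f](S) → 3
  σ[f>5](π[f](S)) → 1
  σ[f>=7](σ[f>5](π[f](S))) → 0
  ρ[h/f](σ[f>=7](σ[f>5](π[f](S)))) → 0
  T → 6
  ρ[b/e](T) → 6
  ρ[h/d](ρ[b/e](T)) → 6
  π[h](ρ[h/d](ρ[b/e](T))) → 6
  (ρ[h/f](σ[f>=7](σ[f>5](π[f](S)))) ∪ π[h](ρ[h/d](ρ[b/e](T)))) → 6

|E| = 6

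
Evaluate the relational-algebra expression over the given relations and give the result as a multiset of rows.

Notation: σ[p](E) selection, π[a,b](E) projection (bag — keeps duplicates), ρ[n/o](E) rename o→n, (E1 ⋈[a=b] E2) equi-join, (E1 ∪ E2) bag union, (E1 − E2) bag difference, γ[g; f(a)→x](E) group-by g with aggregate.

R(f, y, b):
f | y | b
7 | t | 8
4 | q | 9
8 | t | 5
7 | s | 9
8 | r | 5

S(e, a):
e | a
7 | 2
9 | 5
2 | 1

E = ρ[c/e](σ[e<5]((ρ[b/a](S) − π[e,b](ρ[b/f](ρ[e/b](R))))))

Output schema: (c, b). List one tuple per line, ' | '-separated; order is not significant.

Stepwise |·|:
  S → 3
  ρ[b/a](S) → 3
  R → 5
  ρ[e/b](R) → 5
  ρ[b/f](ρ[e/b](R)) → 5
  π[e,b](ρ[b/f](ρ[e/b](R))) → 5
  (ρ[b/a](S) − π[e,b](ρ[b/f](ρ[e/b](R)))) → 3
  σ[e<5]((ρ[b/a](S) − π[e,b](ρ[b/f](ρ[e/b](R))))) → 1
  ρ[c/e](σ[e<5]((ρ[b/a](S) − π[e,b](ρ[b/f](ρ[e/b](R)))))) → 1

== RESULT ==
c | b
2 | 1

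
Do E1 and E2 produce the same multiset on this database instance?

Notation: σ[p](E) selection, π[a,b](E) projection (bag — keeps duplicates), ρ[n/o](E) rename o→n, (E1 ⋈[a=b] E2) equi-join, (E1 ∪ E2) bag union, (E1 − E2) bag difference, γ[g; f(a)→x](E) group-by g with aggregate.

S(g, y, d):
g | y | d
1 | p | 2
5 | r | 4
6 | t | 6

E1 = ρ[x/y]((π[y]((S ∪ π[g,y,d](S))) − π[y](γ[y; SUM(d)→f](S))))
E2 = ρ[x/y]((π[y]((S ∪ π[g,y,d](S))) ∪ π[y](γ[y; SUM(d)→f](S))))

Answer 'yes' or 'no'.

E1 per-node cardinality:
  S → 3
  S → 3
  π[g,y,d](S) → 3
  (S ∪ π[g,y,d](S)) → 6
  π[y]((S ∪ π[g,y,d](S))) → 6
  S → 3
  γ[y; SUM(d)→f](S) → 3
  π[y](γ[y; SUM(d)→f](S)) → 3
  (π[y]((S ∪ π[g,y,d](S))) − π[y](γ[y; SUM(d)→f](S))) → 3
  ρ[x/y]((π[y]((S ∪ π[g,y,d](S))) − π[y](γ[y; SUM(d)→f](S)))) → 3
E2 per-node cardinality:
  S → 3
  S → 3
  π[g,y,d](S) → 3
  (S ∪ π[g,y,d](S)) → 6
  π[y]((S ∪ π[g,y,d](S))) → 6
  S → 3
  γ[y; SUM(d)→f](S) → 3
  π[y](γ[y; SUM(d)→f](S)) → 3
  (π[y]((S ∪ π[g,y,d](S))) ∪ π[y](γ[y; SUM(d)→f](S))) → 9
  ρ[x/y]((π[y]((S ∪ π[g,y,d](S))) ∪ π[y](γ[y; SUM(d)→f](S)))) → 9

E1 result:
x
p
r
t
E2 result:
x
p
p
p
r
r
r
t
t
t
Witness: ('p',) appears 1× in E1 but 3× in E2.

no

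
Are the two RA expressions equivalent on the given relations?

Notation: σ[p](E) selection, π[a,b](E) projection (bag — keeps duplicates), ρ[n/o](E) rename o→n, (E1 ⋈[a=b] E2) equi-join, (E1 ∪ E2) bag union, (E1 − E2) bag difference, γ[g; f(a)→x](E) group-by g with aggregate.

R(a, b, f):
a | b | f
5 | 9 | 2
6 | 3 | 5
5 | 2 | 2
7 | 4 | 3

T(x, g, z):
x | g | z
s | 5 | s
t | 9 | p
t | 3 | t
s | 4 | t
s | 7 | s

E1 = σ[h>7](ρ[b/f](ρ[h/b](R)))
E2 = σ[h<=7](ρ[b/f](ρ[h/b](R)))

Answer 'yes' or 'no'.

E1 row counts bottom-up:
  R → 4
  ρ[h/b](R) → 4
  ρ[b/f](ρ[h/b](R)) → 4
  σ[h>7](ρ[b/f](ρ[h/b](R))) → 1
E2 row counts bottom-up:
  R → 4
  ρ[h/b](R) → 4
  ρ[b/f](ρ[h/b](R)) → 4
  σ[h<=7](ρ[b/f](ρ[h/b](R))) → 3

E1 result:
a | h | b
5 | 9 | 2
E2 result:
a | h | b
5 | 2 | 2
6 | 3 | 5
7 | 4 | 3
Witness: (5, 9, 2) appears 1× in E1 but 0× in E2.

no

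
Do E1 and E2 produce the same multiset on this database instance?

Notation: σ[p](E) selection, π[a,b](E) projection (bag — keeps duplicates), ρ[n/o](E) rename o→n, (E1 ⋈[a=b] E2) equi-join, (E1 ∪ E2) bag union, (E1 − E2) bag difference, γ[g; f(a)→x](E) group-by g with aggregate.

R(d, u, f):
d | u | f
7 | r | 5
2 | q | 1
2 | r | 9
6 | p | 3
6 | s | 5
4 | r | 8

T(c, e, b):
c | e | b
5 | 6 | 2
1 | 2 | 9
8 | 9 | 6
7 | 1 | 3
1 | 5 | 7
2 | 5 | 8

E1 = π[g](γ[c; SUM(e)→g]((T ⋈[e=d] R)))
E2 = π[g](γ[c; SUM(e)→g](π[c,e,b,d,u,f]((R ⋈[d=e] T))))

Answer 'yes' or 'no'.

E1 row counts bottom-up:
  T → 6
  R → 6
  (T ⋈[e=d] R) → 4
  γ[c; SUM(e)→g]((T ⋈[e=d] R)) → 2
  π[g](γ[c; SUM(e)→g]((T ⋈[e=d] R))) → 2
E2 row counts bottom-up:
  R → 6
  T → 6
  (R ⋈[d=e] T) → 4
  π[c,e,b,d,u,f]((R ⋈[d=e] T)) → 4
  γ[c; SUM(e)→g](π[c,e,b,d,u,f]((R ⋈[d=e] T))) → 2
  π[g](γ[c; SUM(e)→g](π[c,e,b,d,u,f]((R ⋈[d=e] T)))) → 2

E1 and E2 produce the same multiset:
g
4
12

yes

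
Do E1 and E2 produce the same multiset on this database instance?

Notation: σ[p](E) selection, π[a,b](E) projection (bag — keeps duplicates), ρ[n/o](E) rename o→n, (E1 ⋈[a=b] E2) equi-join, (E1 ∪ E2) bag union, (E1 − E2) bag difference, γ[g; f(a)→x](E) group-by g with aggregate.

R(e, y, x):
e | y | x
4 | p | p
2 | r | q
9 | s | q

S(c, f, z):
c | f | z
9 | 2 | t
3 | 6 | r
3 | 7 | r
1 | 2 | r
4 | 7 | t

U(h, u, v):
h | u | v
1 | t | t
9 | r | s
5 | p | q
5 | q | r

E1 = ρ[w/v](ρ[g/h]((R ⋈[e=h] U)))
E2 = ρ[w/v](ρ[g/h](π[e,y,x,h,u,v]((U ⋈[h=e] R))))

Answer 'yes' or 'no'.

E1 stepwise |·|:
  R → 3
  U → 4
  (R ⋈[e=h] U) → 1
  ρ[g/h]((R ⋈[e=h] U)) → 1
  ρ[w/v](ρ[g/h]((R ⋈[e=h] U))) → 1
E2 stepwise |·|:
  U → 4
  R → 3
  (U ⋈[h=e] R) → 1
  π[e,y,x,h,u,v]((U ⋈[h=e] R)) → 1
  ρ[g/h](π[e,y,x,h,u,v]((U ⋈[h=e] R))) → 1
  ρ[w/v](ρ[g/h](π[e,y,x,h,u,v]((U ⋈[h=e] R)))) → 1

E1 and E2 produce the same multiset:
e | y | x | g | u | w
9 | s | q | 9 | r | s

yes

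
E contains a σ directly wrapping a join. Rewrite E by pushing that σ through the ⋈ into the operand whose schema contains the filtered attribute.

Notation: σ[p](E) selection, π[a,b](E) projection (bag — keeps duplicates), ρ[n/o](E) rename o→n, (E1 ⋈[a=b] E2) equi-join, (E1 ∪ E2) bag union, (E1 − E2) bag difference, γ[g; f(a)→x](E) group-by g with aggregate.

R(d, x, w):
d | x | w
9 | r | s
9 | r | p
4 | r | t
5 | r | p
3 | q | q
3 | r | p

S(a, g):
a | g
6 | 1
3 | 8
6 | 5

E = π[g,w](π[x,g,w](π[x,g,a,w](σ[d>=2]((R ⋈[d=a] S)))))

σ filters on d, owned by the left side.
E' = π[g,w](π[x,g,w](π[x,g,a,w]((σ[d>=2](R) ⋈[d=a] S))))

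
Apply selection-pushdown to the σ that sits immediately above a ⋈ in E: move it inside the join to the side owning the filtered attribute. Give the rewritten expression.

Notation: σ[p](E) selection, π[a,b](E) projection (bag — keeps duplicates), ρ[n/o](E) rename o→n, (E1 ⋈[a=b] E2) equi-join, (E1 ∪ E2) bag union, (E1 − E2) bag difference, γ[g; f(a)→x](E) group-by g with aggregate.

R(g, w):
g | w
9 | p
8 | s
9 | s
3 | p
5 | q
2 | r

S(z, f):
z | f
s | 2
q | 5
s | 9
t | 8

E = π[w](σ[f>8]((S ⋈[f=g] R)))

σ filters on f, owned by the left side.
E' = π[w]((σ[f>8](S) ⋈[f=g] R))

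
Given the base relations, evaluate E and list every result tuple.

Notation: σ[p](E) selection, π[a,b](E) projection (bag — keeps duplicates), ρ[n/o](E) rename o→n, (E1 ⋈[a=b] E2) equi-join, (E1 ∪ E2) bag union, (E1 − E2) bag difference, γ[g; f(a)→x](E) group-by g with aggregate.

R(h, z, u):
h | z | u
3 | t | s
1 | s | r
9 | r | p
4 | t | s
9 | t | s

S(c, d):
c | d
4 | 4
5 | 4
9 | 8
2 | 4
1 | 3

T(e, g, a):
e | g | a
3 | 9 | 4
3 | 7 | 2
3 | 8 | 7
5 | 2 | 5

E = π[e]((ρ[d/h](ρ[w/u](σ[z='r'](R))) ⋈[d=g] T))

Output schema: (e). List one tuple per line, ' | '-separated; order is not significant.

Row counts bottom-up:
  R → 5
  σ[z='r'](R) → 1
  ρ[w/u](σ[z='r'](R)) → 1
  ρ[d/h](ρ[w/u](σ[z='r'](R))) → 1
  T → 4
  (ρ[d/h](ρ[w/u](σ[z='r'](R))) ⋈[d=g] T) → 1
  π[e]((ρ[d/h](ρ[w/u](σ[z='r'](R))) ⋈[d=g] T)) → 1

== RESULT ==
e
3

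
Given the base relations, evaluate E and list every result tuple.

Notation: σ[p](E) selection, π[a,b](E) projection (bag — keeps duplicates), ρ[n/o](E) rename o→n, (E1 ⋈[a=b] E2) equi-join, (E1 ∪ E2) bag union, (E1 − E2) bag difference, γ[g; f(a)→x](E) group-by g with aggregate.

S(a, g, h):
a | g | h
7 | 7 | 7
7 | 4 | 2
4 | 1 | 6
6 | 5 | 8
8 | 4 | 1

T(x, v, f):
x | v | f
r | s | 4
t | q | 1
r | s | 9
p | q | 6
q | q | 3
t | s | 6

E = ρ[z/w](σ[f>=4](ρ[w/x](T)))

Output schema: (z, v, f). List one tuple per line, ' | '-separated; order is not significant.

Stepwise |·|:
  T → 6
  ρ[w/x](T) → 6
  σ[f>=4](ρ[w/x](T)) → 4
  ρ[z/w](σ[f>=4](ρ[w/x](T))) → 4

== RESULT ==
z | v | f
p | q | 6
r | s | 4
r | s | 9
t | s | 6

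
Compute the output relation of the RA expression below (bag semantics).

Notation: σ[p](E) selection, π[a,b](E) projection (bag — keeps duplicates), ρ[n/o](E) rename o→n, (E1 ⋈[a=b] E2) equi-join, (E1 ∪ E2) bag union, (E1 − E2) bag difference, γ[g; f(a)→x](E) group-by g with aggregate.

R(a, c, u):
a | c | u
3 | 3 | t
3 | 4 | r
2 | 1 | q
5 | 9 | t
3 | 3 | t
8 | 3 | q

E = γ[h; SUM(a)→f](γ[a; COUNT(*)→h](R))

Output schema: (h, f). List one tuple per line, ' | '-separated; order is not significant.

Row counts bottom-up:
  R → 6
  γ[a; COUNT(*)→h](R) → 4
  γ[h; SUM(a)→f](γ[a; COUNT(*)→h](R)) → 2

== RESULT ==
h | f
1 | 15
3 | 3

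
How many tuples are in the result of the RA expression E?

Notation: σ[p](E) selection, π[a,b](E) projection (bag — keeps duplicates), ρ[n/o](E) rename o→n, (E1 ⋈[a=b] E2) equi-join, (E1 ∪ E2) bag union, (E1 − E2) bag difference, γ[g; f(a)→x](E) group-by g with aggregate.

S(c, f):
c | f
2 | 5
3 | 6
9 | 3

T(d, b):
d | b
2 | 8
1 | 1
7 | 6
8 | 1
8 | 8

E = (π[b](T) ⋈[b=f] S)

Row counts bottom-up:
  T → 5
  π[b](T) → 5
  S → 3
  (π[b](T) ⋈[b=f] S) → 1

|E| = 1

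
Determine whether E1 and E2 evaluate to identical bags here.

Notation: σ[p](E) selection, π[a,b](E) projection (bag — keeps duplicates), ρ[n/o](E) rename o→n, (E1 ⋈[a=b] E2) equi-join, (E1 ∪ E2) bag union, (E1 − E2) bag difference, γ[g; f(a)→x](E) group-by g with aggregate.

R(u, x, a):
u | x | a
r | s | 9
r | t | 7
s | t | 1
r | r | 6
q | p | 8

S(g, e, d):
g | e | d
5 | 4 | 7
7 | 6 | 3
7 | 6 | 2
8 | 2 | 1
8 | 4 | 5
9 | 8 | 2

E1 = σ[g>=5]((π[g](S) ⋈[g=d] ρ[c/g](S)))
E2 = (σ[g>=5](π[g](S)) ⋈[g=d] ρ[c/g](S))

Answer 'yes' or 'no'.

E1 per-node cardinality:
  S → 6
  π[g](S) → 6
  S → 6
  ρ[c/g](S) → 6
  (π[g](S) ⋈[g=d] ρ[c/g](S)) → 3
  σ[g>=5]((π[g](S) ⋈[g=d] ρ[c/g](S))) → 3
E2 per-node cardinality:
  S → 6
  π[g](S) → 6
  σ[g>=5](π[g](S)) → 6
  S → 6
  ρ[c/g](S) → 6
  (σ[g>=5](π[g](S)) ⋈[g=d] ρ[c/g](S)) → 3

E1 and E2 produce the same multiset:
g | c | e | d
5 | 8 | 4 | 5
7 | 5 | 4 | 7
7 | 5 | 4 | 7

yes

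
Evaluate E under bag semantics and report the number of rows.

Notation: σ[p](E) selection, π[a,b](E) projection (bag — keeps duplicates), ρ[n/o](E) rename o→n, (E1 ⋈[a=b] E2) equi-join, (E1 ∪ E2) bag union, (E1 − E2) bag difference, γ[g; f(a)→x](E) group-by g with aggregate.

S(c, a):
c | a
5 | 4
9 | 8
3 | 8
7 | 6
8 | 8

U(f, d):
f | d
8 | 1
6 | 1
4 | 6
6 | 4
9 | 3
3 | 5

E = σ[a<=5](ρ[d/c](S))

Row counts bottom-up:
  S → 5
  ρ[d/c](S) → 5
  σ[a<=5](ρ[d/c](S)) → 1

|E| = 1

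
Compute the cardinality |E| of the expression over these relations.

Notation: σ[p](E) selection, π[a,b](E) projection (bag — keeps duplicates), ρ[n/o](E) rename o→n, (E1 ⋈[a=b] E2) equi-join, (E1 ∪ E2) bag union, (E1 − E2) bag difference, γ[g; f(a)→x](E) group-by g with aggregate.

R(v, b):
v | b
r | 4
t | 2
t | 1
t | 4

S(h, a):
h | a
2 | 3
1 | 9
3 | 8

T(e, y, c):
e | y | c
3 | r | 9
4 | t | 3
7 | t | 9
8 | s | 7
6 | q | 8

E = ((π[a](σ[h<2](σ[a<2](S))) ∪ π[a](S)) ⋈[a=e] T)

Per-node cardinality:
  S → 3
  σ[a<2](S) → 0
  σ[h<2](σ[a<2](S)) → 0
  π[a](σ[h<2](σ[a<2](S))) → 0
  S → 3
  π[a](S) → 3
  (π[a](σ[h<2](σ[a<2](S))) ∪ π[a](S)) → 3
  T → 5
  ((π[a](σ[h<2](σ[a<2](S))) ∪ π[a](S)) ⋈[a=e] T) → 2

|E| = 2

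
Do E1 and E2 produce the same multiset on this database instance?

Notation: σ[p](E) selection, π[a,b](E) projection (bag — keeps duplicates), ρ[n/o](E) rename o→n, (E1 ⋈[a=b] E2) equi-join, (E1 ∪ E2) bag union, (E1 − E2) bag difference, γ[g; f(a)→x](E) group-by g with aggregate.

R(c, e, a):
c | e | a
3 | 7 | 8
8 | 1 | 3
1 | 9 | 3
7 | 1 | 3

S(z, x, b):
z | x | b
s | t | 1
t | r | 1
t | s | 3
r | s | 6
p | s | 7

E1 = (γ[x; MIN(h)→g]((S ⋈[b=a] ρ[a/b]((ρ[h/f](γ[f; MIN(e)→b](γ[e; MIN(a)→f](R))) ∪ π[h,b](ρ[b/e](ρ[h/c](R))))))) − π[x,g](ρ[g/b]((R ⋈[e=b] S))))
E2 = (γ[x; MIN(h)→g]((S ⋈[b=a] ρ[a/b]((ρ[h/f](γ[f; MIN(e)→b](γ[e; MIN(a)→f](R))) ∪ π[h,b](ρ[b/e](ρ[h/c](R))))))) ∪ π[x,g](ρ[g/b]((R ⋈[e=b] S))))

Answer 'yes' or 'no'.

E1 row counts bottom-up:
  S → 5
  R → 4
  γ[e; MIN(a)→f](R) → 3
  γ[f; MIN(e)→b](γ[e; MIN(a)→f](R)) → 2
  ρ[h/f](γ[f; MIN(e)→b](γ[e; MIN(a)→f](R))) → 2
  R → 4
  ρ[h/c](R) → 4
  ρ[b/e](ρ[h/c](R)) → 4
  π[h,b](ρ[b/e](ρ[h/c](R))) → 4
  (ρ[h/f](γ[f; MIN(e)→b](γ[e; MIN(a)→f](R))) ∪ π[h,b](ρ[b/e](ρ[h/c](R)))) → 6
  ρ[a/b]((ρ[h/f](γ[f; MIN(e)→b](γ[e; MIN(a)→f](R))) ∪ π[h,b](ρ[b/e](ρ[h/c](R))))) → 6
  (S ⋈[b=a] ρ[a/b]((ρ[h/f](γ[f; MIN(e)→b](γ[e; MIN(a)→f](R))) ∪ π[h,b](ρ[b/e](ρ[h/c](R)))))) → 8
  γ[x; MIN(h)→g]((S ⋈[b=a] ρ[a/b]((ρ[h/f](γ[f; MIN(e)→b](γ[e; MIN(a)→f](R))) ∪ π[h,b](ρ[b/e](ρ[h/c](R))))))) → 3
  R → 4
  S → 5
  (R ⋈[e=b] S) → 5
  ρ[g/b]((R ⋈[e=b] S)) → 5
  π[x,g](ρ[g/b]((R ⋈[e=b] S))) → 5
  (γ[x; MIN(h)→g]((S ⋈[b=a] ρ[a/b]((ρ[h/f](γ[f; MIN(e)→b](γ[e; MIN(a)→f](R))) ∪ π[h,b](ρ[b/e](ρ[h/c](R))))))) − π[x,g](ρ[g/b]((R ⋈[e=b] S)))) → 3
E2 row counts bottom-up:
  S → 5
  R → 4
  γ[e; MIN(a)→f](R) → 3
  γ[f; MIN(e)→b](γ[e; MIN(a)→f](R)) → 2
  ρ[h/f](γ[f; MIN(e)→b](γ[e; MIN(a)→f](R))) → 2
  R → 4
  ρ[h/c](R) → 4
  ρ[b/e](ρ[h/c](R)) → 4
  π[h,b](ρ[b/e](ρ[h/c](R))) → 4
  (ρ[h/f](γ[f; MIN(e)→b](γ[e; MIN(a)→f](R))) ∪ π[h,b](ρ[b/e](ρ[h/c](R)))) → 6
  ρ[a/b]((ρ[h/f](γ[f; MIN(e)→b](γ[e; MIN(a)→f](R))) ∪ π[h,b](ρ[b/e](ρ[h/c](R))))) → 6
  (S ⋈[b=a] ρ[a/b]((ρ[h/f](γ[f; MIN(e)→b](γ[e; MIN(a)→f](R))) ∪ π[h,b](ρ[b/e](ρ[h/c](R)))))) → 8
  γ[x; MIN(h)→g]((S ⋈[b=a] ρ[a/b]((ρ[h/f](γ[f; MIN(e)→b](γ[e; MIN(a)→f](R))) ∪ π[h,b](ρ[b/e](ρ[h/c](R))))))) → 3
  R → 4
  S → 5
  (R ⋈[e=b] S) → 5
  ρ[g/b]((R ⋈[e=b] S)) → 5
  π[x,g](ρ[g/b]((R ⋈[e=b] S))) → 5
  (γ[x; MIN(h)→g]((S ⋈[b=a] ρ[a/b]((ρ[h/f](γ[f; MIN(e)→b](γ[e; MIN(a)→f](R))) ∪ π[h,b](ρ[b/e](ρ[h/c](R))))))) ∪ π[x,g](ρ[g/b]((R ⋈[e=b] S)))) → 8

E1 result:
x | g
r | 3
s | 3
t | 3
E2 result:
x | g
r | 1
r | 1
r | 3
s | 3
s | 7
t | 1
t | 1
t | 3
Witness: ('r', 1) appears 0× in E1 but 2× in E2.

no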